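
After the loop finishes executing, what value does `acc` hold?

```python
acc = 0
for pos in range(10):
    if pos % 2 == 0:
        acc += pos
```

Let's trace through this code step by step.

Initialize: acc = 0
Entering loop: for pos in range(10):
After iteration 1: pos = 0, acc = 0
After iteration 2: pos = 1, acc = 0
After iteration 3: pos = 2, acc = 2
After iteration 4: pos = 3, acc = 2
After iteration 5: pos = 4, acc = 6
After iteration 6: pos = 5, acc = 6
After iteration 7: pos = 6, acc = 12
After iteration 8: pos = 7, acc = 12
After iteration 9: pos = 8, acc = 20
After iteration 10: pos = 9, acc = 20
Loop ends.

Final answer: 20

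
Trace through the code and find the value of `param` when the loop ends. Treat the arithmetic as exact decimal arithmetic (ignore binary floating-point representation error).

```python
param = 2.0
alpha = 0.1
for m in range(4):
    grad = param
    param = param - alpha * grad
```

Let's trace through this code step by step.

Initialize: param = 2.0
Initialize: alpha = 0.1
Entering loop: for m in range(4):
After iteration 1: m = 0, param = 1.8, grad = 2.0
After iteration 2: m = 1, param = 1.62, grad = 1.8
After iteration 3: m = 2, param = 1.458, grad = 1.62
After iteration 4: m = 3, param = 1.3122, grad = 1.458
Loop ends.

Final answer: 1.3122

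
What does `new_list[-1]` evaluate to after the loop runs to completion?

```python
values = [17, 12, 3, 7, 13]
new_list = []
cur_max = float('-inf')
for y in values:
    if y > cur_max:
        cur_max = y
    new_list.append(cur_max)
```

Let's trace through this code step by step.

Initialize: values = [17, 12, 3, 7, 13]
Initialize: new_list = []
Initialize: cur_max = -inf
Entering loop: for y in values:
After iteration 1: y = 17, new_list = [17], cur_max = 17
After iteration 2: y = 12, new_list = [17, 17], cur_max = 17
After iteration 3: y = 3, new_list = [17, 17, 17], cur_max = 17
After iteration 4: y = 7, new_list = [17, 17, 17, 17], cur_max = 17
After iteration 5: y = 13, new_list = [17, 17, 17, 17, 17], cur_max = 17
Loop ends.
new_list[-1] = 17

Final answer: 17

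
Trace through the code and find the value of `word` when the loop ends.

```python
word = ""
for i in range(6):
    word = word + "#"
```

Let's trace through this code step by step.

Initialize: word = ''
Entering loop: for i in range(6):
After iteration 1: i = 0, word = '#'
After iteration 2: i = 1, word = '##'
After iteration 3: i = 2, word = '###'
After iteration 4: i = 3, word = '####'
After iteration 5: i = 4, word = '#####'
After iteration 6: i = 5, word = '######'
Loop ends.

Final answer: '######'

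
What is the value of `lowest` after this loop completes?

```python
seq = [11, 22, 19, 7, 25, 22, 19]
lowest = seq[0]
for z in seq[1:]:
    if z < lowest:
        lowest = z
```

Let's trace through this code step by step.

Initialize: seq = [11, 22, 19, 7, 25, 22, 19]
Initialize: lowest = 11
Entering loop: for z in seq[1:]:
After iteration 1: z = 22, lowest = 11
After iteration 2: z = 19, lowest = 11
After iteration 3: z = 7, lowest = 7
After iteration 4: z = 25, lowest = 7
After iteration 5: z = 22, lowest = 7
After iteration 6: z = 19, lowest = 7
Loop ends.

Final answer: 7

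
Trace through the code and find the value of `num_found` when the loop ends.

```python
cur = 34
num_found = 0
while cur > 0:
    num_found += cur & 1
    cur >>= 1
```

Let's trace through this code step by step.

Initialize: cur = 34
Initialize: num_found = 0
Entering loop: while cur > 0:
After iteration 1: cur = 17, num_found = 0
After iteration 2: cur = 8, num_found = 1
After iteration 3: cur = 4, num_found = 1
After iteration 4: cur = 2, num_found = 1
After iteration 5: cur = 1, num_found = 1
After iteration 6: cur = 0, num_found = 2
Loop ends.

Final answer: 2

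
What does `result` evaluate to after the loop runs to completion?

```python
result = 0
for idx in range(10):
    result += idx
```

Let's trace through this code step by step.

Initialize: result = 0
Entering loop: for idx in range(10):
After iteration 1: idx = 0, result = 0
After iteration 2: idx = 1, result = 1
After iteration 3: idx = 2, result = 3
After iteration 4: idx = 3, result = 6
After iteration 5: idx = 4, result = 10
After iteration 6: idx = 5, result = 15
After iteration 7: idx = 6, result = 21
After iteration 8: idx = 7, result = 28
After iteration 9: idx = 8, result = 36
After iteration 10: idx = 9, result = 45
Loop ends.

Final answer: 45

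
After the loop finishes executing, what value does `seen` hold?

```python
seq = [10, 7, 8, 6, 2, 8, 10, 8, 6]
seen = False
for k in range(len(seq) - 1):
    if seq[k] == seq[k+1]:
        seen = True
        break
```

Let's trace through this code step by step.

Initialize: seq = [10, 7, 8, 6, 2, 8, 10, 8, 6]
Initialize: seen = False
Entering loop: for k in range(len(seq) - 1):
After iteration 1: k = 0, seen = False
After iteration 2: k = 1, seen = False
After iteration 3: k = 2, seen = False
After iteration 4: k = 3, seen = False
After iteration 5: k = 4, seen = False
After iteration 6: k = 5, seen = False
After iteration 7: k = 6, seen = False
After iteration 8: k = 7, seen = False
Loop ends.

Final answer: False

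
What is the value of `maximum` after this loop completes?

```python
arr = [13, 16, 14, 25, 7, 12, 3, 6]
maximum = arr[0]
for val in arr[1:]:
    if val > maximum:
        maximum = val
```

Let's trace through this code step by step.

Initialize: arr = [13, 16, 14, 25, 7, 12, 3, 6]
Initialize: maximum = 13
Entering loop: for val in arr[1:]:
After iteration 1: val = 16, maximum = 16
After iteration 2: val = 14, maximum = 16
After iteration 3: val = 25, maximum = 25
After iteration 4: val = 7, maximum = 25
After iteration 5: val = 12, maximum = 25
After iteration 6: val = 3, maximum = 25
After iteration 7: val = 6, maximum = 25
Loop ends.

Final answer: 25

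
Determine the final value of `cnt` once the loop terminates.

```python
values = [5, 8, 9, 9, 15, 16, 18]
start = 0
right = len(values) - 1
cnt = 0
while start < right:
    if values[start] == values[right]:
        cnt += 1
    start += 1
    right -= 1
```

Let's trace through this code step by step.

Initialize: values = [5, 8, 9, 9, 15, 16, 18]
Initialize: start = 0
Initialize: right = 6
Initialize: cnt = 0
Entering loop: while start < right:
After iteration 1: start = 1, right = 5, cnt = 0
After iteration 2: start = 2, right = 4, cnt = 0
After iteration 3: start = 3, right = 3, cnt = 0
Loop ends.

Final answer: 0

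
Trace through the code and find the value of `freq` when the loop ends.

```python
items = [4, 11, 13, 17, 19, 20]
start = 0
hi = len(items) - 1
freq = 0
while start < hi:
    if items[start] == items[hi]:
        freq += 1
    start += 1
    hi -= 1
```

Let's trace through this code step by step.

Initialize: items = [4, 11, 13, 17, 19, 20]
Initialize: start = 0
Initialize: hi = 5
Initialize: freq = 0
Entering loop: while start < hi:
After iteration 1: start = 1, hi = 4, freq = 0
After iteration 2: start = 2, hi = 3, freq = 0
After iteration 3: start = 3, hi = 2, freq = 0
Loop ends.

Final answer: 0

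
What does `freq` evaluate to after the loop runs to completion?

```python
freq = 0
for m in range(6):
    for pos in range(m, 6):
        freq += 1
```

Let's trace through this code step by step.

Initialize: freq = 0
Entering loop: for m in range(6):
After iteration 1: m = 0, freq = 6
After iteration 2: m = 1, freq = 11
After iteration 3: m = 2, freq = 15
After iteration 4: m = 3, freq = 18
After iteration 5: m = 4, freq = 20
After iteration 6: m = 5, freq = 21
Loop ends.

Final answer: 21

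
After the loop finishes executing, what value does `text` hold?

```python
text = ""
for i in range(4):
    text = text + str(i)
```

Let's trace through this code step by step.

Initialize: text = ''
Entering loop: for i in range(4):
After iteration 1: i = 0, text = '0'
After iteration 2: i = 1, text = '01'
After iteration 3: i = 2, text = '012'
After iteration 4: i = 3, text = '0123'
Loop ends.

Final answer: '0123'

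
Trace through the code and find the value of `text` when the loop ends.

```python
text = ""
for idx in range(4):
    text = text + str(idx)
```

Let's trace through this code step by step.

Initialize: text = ''
Entering loop: for idx in range(4):
After iteration 1: idx = 0, text = '0'
After iteration 2: idx = 1, text = '01'
After iteration 3: idx = 2, text = '012'
After iteration 4: idx = 3, text = '0123'
Loop ends.

Final answer: '0123'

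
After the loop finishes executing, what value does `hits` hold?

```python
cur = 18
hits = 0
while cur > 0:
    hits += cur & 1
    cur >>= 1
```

Let's trace through this code step by step.

Initialize: cur = 18
Initialize: hits = 0
Entering loop: while cur > 0:
After iteration 1: cur = 9, hits = 0
After iteration 2: cur = 4, hits = 1
After iteration 3: cur = 2, hits = 1
After iteration 4: cur = 1, hits = 1
After iteration 5: cur = 0, hits = 2
Loop ends.

Final answer: 2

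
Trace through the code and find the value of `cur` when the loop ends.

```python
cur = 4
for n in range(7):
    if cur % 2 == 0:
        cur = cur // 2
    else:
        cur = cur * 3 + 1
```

Let's trace through this code step by step.

Initialize: cur = 4
Entering loop: for n in range(7):
After iteration 1: n = 0, cur = 2
After iteration 2: n = 1, cur = 1
After iteration 3: n = 2, cur = 4
After iteration 4: n = 3, cur = 2
After iteration 5: n = 4, cur = 1
After iteration 6: n = 5, cur = 4
After iteration 7: n = 6, cur = 2
Loop ends.

Final answer: 2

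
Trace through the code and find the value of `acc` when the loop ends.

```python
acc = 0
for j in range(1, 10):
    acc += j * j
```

Let's trace through this code step by step.

Initialize: acc = 0
Entering loop: for j in range(1, 10):
After iteration 1: j = 1, acc = 1
After iteration 2: j = 2, acc = 5
After iteration 3: j = 3, acc = 14
After iteration 4: j = 4, acc = 30
After iteration 5: j = 5, acc = 55
After iteration 6: j = 6, acc = 91
After iteration 7: j = 7, acc = 140
After iteration 8: j = 8, acc = 204
After iteration 9: j = 9, acc = 285
Loop ends.

Final answer: 285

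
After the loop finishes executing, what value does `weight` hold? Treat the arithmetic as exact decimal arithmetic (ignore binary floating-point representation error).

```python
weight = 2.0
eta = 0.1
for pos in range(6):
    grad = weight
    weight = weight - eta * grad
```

Let's trace through this code step by step.

Initialize: weight = 2.0
Initialize: eta = 0.1
Entering loop: for pos in range(6):
After iteration 1: pos = 0, weight = 1.8, grad = 2.0
After iteration 2: pos = 1, weight = 1.62, grad = 1.8
After iteration 3: pos = 2, weight = 1.458, grad = 1.62
After iteration 4: pos = 3, weight = 1.3122, grad = 1.458
After iteration 5: pos = 4, weight = 1.18098, grad = 1.3122
After iteration 6: pos = 5, weight = 1.062882, grad = 1.18098
Loop ends.

Final answer: 1.062882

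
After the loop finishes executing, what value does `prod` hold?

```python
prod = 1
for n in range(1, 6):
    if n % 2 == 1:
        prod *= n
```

Let's trace through this code step by step.

Initialize: prod = 1
Entering loop: for n in range(1, 6):
After iteration 1: n = 1, prod = 1
After iteration 2: n = 2, prod = 1
After iteration 3: n = 3, prod = 3
After iteration 4: n = 4, prod = 3
After iteration 5: n = 5, prod = 15
Loop ends.

Final answer: 15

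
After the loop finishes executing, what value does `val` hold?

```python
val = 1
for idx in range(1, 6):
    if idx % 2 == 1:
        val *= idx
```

Let's trace through this code step by step.

Initialize: val = 1
Entering loop: for idx in range(1, 6):
After iteration 1: idx = 1, val = 1
After iteration 2: idx = 2, val = 1
After iteration 3: idx = 3, val = 3
After iteration 4: idx = 4, val = 3
After iteration 5: idx = 5, val = 15
Loop ends.

Final answer: 15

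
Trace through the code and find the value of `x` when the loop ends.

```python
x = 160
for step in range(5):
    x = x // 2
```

Let's trace through this code step by step.

Initialize: x = 160
Entering loop: for step in range(5):
After iteration 1: step = 0, x = 80
After iteration 2: step = 1, x = 40
After iteration 3: step = 2, x = 20
After iteration 4: step = 3, x = 10
After iteration 5: step = 4, x = 5
Loop ends.

Final answer: 5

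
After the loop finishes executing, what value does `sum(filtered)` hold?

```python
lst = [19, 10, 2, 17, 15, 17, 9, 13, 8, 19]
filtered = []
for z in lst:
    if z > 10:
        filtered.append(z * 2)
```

Let's trace through this code step by step.

Initialize: lst = [19, 10, 2, 17, 15, 17, 9, 13, 8, 19]
Initialize: filtered = []
Entering loop: for z in lst:
After iteration 1: z = 19, filtered = [38]
After iteration 2: z = 10, filtered = [38]
After iteration 3: z = 2, filtered = [38]
After iteration 4: z = 17, filtered = [38, 34]
After iteration 5: z = 15, filtered = [38, 34, 30]
After iteration 6: z = 17, filtered = [38, 34, 30, 34]
After iteration 7: z = 9, filtered = [38, 34, 30, 34]
After iteration 8: z = 13, filtered = [38, 34, 30, 34, 26]
After iteration 9: z = 8, filtered = [38, 34, 30, 34, 26]
After iteration 10: z = 19, filtered = [38, 34, 30, 34, 26, 38]
Loop ends.
sum(filtered) = 200

Final answer: 200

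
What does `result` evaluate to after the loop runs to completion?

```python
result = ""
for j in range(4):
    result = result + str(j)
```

Let's trace through this code step by step.

Initialize: result = ''
Entering loop: for j in range(4):
After iteration 1: j = 0, result = '0'
After iteration 2: j = 1, result = '01'
After iteration 3: j = 2, result = '012'
After iteration 4: j = 3, result = '0123'
Loop ends.

Final answer: '0123'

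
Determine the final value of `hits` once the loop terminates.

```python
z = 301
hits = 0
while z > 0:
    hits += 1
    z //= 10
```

Let's trace through this code step by step.

Initialize: z = 301
Initialize: hits = 0
Entering loop: while z > 0:
After iteration 1: z = 30, hits = 1
After iteration 2: z = 3, hits = 2
After iteration 3: z = 0, hits = 3
Loop ends.

Final answer: 3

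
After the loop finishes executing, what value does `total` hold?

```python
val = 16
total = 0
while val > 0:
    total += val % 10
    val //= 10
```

Let's trace through this code step by step.

Initialize: val = 16
Initialize: total = 0
Entering loop: while val > 0:
After iteration 1: val = 1, total = 6
After iteration 2: val = 0, total = 7
Loop ends.

Final answer: 7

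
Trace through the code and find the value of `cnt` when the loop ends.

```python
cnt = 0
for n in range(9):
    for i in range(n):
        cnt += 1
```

Let's trace through this code step by step.

Initialize: cnt = 0
Entering loop: for n in range(9):
After iteration 1: n = 0, cnt = 0
After iteration 2: n = 1, cnt = 1, i = 0
After iteration 3: n = 2, cnt = 3, i = 1
After iteration 4: n = 3, cnt = 6, i = 2
After iteration 5: n = 4, cnt = 10, i = 3
After iteration 6: n = 5, cnt = 15, i = 4
After iteration 7: n = 6, cnt = 21, i = 5
After iteration 8: n = 7, cnt = 28, i = 6
After iteration 9: n = 8, cnt = 36, i = 7
Loop ends.

Final answer: 36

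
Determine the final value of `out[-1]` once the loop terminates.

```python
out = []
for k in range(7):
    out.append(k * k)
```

Let's trace through this code step by step.

Initialize: out = []
Entering loop: for k in range(7):
After iteration 1: k = 0, out = [0]
After iteration 2: k = 1, out = [0, 1]
After iteration 3: k = 2, out = [0, 1, 4]
After iteration 4: k = 3, out = [0, 1, 4, 9]
After iteration 5: k = 4, out = [0, 1, 4, 9, 16]
After iteration 6: k = 5, out = [0, 1, 4, 9, 16, 25]
After iteration 7: k = 6, out = [0, 1, 4, 9, 16, 25, 36]
Loop ends.
out[-1] = 36

Final answer: 36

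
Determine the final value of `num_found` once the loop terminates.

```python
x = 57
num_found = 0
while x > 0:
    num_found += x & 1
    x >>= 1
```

Let's trace through this code step by step.

Initialize: x = 57
Initialize: num_found = 0
Entering loop: while x > 0:
After iteration 1: x = 28, num_found = 1
After iteration 2: x = 14, num_found = 1
After iteration 3: x = 7, num_found = 1
After iteration 4: x = 3, num_found = 2
After iteration 5: x = 1, num_found = 3
After iteration 6: x = 0, num_found = 4
Loop ends.

Final answer: 4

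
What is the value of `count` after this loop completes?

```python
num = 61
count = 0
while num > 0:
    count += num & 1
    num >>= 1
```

Let's trace through this code step by step.

Initialize: num = 61
Initialize: count = 0
Entering loop: while num > 0:
After iteration 1: num = 30, count = 1
After iteration 2: num = 15, count = 1
After iteration 3: num = 7, count = 2
After iteration 4: num = 3, count = 3
After iteration 5: num = 1, count = 4
After iteration 6: num = 0, count = 5
Loop ends.

Final answer: 5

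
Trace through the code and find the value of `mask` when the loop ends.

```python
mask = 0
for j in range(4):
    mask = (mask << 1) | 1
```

Let's trace through this code step by step.

Initialize: mask = 0
Entering loop: for j in range(4):
After iteration 1: j = 0, mask = 1
After iteration 2: j = 1, mask = 3
After iteration 3: j = 2, mask = 7
After iteration 4: j = 3, mask = 15
Loop ends.

Final answer: 15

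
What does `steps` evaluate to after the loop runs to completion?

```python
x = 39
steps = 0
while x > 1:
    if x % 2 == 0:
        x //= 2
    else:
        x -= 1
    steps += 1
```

Let's trace through this code step by step.

Initialize: x = 39
Initialize: steps = 0
Entering loop: while x > 1:
After iteration 1: x = 38, steps = 1
After iteration 2: x = 19, steps = 2
After iteration 3: x = 18, steps = 3
After iteration 4: x = 9, steps = 4
After iteration 5: x = 8, steps = 5
After iteration 6: x = 4, steps = 6
After iteration 7: x = 2, steps = 7
After iteration 8: x = 1, steps = 8
Loop ends.

Final answer: 8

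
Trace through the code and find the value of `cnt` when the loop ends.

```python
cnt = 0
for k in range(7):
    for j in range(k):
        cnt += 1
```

Let's trace through this code step by step.

Initialize: cnt = 0
Entering loop: for k in range(7):
After iteration 1: k = 0, cnt = 0
After iteration 2: k = 1, cnt = 1, j = 0
After iteration 3: k = 2, cnt = 3, j = 1
After iteration 4: k = 3, cnt = 6, j = 2
After iteration 5: k = 4, cnt = 10, j = 3
After iteration 6: k = 5, cnt = 15, j = 4
After iteration 7: k = 6, cnt = 21, j = 5
Loop ends.

Final answer: 21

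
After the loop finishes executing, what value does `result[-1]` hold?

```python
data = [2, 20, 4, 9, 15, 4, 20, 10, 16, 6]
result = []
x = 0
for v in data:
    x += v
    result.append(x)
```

Let's trace through this code step by step.

Initialize: data = [2, 20, 4, 9, 15, 4, 20, 10, 16, 6]
Initialize: result = []
Initialize: x = 0
Entering loop: for v in data:
After iteration 1: v = 2, result = [2], x = 2
After iteration 2: v = 20, result = [2, 22], x = 22
After iteration 3: v = 4, result = [2, 22, 26], x = 26
After iteration 4: v = 9, result = [2, 22, 26, 35], x = 35
After iteration 5: v = 15, result = [2, 22, 26, 35, 50], x = 50
After iteration 6: v = 4, result = [2, 22, 26, 35, 50, 54], x = 54
After iteration 7: v = 20, result = [2, 22, 26, 35, 50, 54, 74], x = 74
After iteration 8: v = 10, result = [2, 22, 26, 35, 50, 54, 74, 84], x = 84
After iteration 9: v = 16, result = [2, 22, 26, 35, 50, 54, 74, 84, 100], x = 100
After iteration 10: v = 6, result = [2, 22, 26, 35, 50, 54, 74, 84, 100, 106], x = 106
Loop ends.
result[-1] = 106

Final answer: 106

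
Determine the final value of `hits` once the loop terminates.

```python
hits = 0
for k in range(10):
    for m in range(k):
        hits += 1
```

Let's trace through this code step by step.

Initialize: hits = 0
Entering loop: for k in range(10):
After iteration 1: k = 0, hits = 0
After iteration 2: k = 1, hits = 1, m = 0
After iteration 3: k = 2, hits = 3, m = 1
After iteration 4: k = 3, hits = 6, m = 2
After iteration 5: k = 4, hits = 10, m = 3
After iteration 6: k = 5, hits = 15, m = 4
After iteration 7: k = 6, hits = 21, m = 5
After iteration 8: k = 7, hits = 28, m = 6
After iteration 9: k = 8, hits = 36, m = 7
After iteration 10: k = 9, hits = 45, m = 8
Loop ends.

Final answer: 45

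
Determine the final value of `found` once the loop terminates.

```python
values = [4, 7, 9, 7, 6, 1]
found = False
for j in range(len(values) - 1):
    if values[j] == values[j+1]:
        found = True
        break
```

Let's trace through this code step by step.

Initialize: values = [4, 7, 9, 7, 6, 1]
Initialize: found = False
Entering loop: for j in range(len(values) - 1):
After iteration 1: j = 0, found = False
After iteration 2: j = 1, found = False
After iteration 3: j = 2, found = False
After iteration 4: j = 3, found = False
After iteration 5: j = 4, found = False
Loop ends.

Final answer: False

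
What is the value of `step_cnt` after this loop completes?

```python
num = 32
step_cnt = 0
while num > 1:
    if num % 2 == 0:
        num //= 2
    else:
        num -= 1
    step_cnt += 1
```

Let's trace through this code step by step.

Initialize: num = 32
Initialize: step_cnt = 0
Entering loop: while num > 1:
After iteration 1: num = 16, step_cnt = 1
After iteration 2: num = 8, step_cnt = 2
After iteration 3: num = 4, step_cnt = 3
After iteration 4: num = 2, step_cnt = 4
After iteration 5: num = 1, step_cnt = 5
Loop ends.

Final answer: 5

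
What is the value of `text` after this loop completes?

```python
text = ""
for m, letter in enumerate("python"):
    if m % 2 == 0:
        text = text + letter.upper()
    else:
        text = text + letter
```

Let's trace through this code step by step.

Initialize: text = ''
Entering loop: for m, letter in enumerate("python"):
After iteration 1: m = 0, letter = 'p', text = 'P'
After iteration 2: m = 1, letter = 'y', text = 'Py'
After iteration 3: m = 2, letter = 't', text = 'PyT'
After iteration 4: m = 3, letter = 'h', text = 'PyTh'
After iteration 5: m = 4, letter = 'o', text = 'PyThO'
After iteration 6: m = 5, letter = 'n', text = 'PyThOn'
Loop ends.

Final answer: 'PyThOn'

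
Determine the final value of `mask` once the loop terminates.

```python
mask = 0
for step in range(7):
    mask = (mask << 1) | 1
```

Let's trace through this code step by step.

Initialize: mask = 0
Entering loop: for step in range(7):
After iteration 1: step = 0, mask = 1
After iteration 2: step = 1, mask = 3
After iteration 3: step = 2, mask = 7
After iteration 4: step = 3, mask = 15
After iteration 5: step = 4, mask = 31
After iteration 6: step = 5, mask = 63
After iteration 7: step = 6, mask = 127
Loop ends.

Final answer: 127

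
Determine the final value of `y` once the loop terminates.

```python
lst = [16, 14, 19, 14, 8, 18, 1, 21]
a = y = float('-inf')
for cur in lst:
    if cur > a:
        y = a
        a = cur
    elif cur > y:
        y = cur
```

Let's trace through this code step by step.

Initialize: lst = [16, 14, 19, 14, 8, 18, 1, 21]
Initialize: a = -inf
Initialize: y = -inf
Entering loop: for cur in lst:
After iteration 1: cur = 16, a = 16, y = -inf
After iteration 2: cur = 14, a = 16, y = 14
After iteration 3: cur = 19, a = 19, y = 16
After iteration 4: cur = 14, a = 19, y = 16
After iteration 5: cur = 8, a = 19, y = 16
After iteration 6: cur = 18, a = 19, y = 18
After iteration 7: cur = 1, a = 19, y = 18
After iteration 8: cur = 21, a = 21, y = 19
Loop ends.

Final answer: 19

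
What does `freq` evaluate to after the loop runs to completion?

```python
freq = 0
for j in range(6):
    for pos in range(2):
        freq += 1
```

Let's trace through this code step by step.

Initialize: freq = 0
Entering loop: for j in range(6):
After iteration 1: j = 0, freq = 2
After iteration 2: j = 1, freq = 4
After iteration 3: j = 2, freq = 6
After iteration 4: j = 3, freq = 8
After iteration 5: j = 4, freq = 10
After iteration 6: j = 5, freq = 12
Loop ends.

Final answer: 12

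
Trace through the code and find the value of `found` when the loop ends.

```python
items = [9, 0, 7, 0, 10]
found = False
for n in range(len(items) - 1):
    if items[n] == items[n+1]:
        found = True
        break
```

Let's trace through this code step by step.

Initialize: items = [9, 0, 7, 0, 10]
Initialize: found = False
Entering loop: for n in range(len(items) - 1):
After iteration 1: n = 0, found = False
After iteration 2: n = 1, found = False
After iteration 3: n = 2, found = False
After iteration 4: n = 3, found = False
Loop ends.

Final answer: False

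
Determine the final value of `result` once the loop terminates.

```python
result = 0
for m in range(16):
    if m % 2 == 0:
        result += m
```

Let's trace through this code step by step.

Initialize: result = 0
Entering loop: for m in range(16):
After iteration 1: m = 0, result = 0
After iteration 2: m = 1, result = 0
After iteration 3: m = 2, result = 2
After iteration 4: m = 3, result = 2
After iteration 5: m = 4, result = 6
After iteration 6: m = 5, result = 6
After iteration 7: m = 6, result = 12
After iteration 8: m = 7, result = 12
After iteration 9: m = 8, result = 20
After iteration 10: m = 9, result = 20
After iteration 11: m = 10, result = 30
After iteration 12: m = 11, result = 30
After iteration 13: m = 12, result = 42
After iteration 14: m = 13, result = 42
After iteration 15: m = 14, result = 56
After iteration 16: m = 15, result = 56
Loop ends.

Final answer: 56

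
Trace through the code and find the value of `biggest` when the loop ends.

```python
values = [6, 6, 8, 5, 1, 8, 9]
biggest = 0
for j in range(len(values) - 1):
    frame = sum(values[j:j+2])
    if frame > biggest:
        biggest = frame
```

Let's trace through this code step by step.

Initialize: values = [6, 6, 8, 5, 1, 8, 9]
Initialize: biggest = 0
Entering loop: for j in range(len(values) - 1):
After iteration 1: j = 0, biggest = 12, frame = 12
After iteration 2: j = 1, biggest = 14, frame = 14
After iteration 3: j = 2, biggest = 14, frame = 13
After iteration 4: j = 3, biggest = 14, frame = 6
After iteration 5: j = 4, biggest = 14, frame = 9
After iteration 6: j = 5, biggest = 17, frame = 17
Loop ends.

Final answer: 17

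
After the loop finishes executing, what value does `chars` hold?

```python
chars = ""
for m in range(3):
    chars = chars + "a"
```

Let's trace through this code step by step.

Initialize: chars = ''
Entering loop: for m in range(3):
After iteration 1: m = 0, chars = 'a'
After iteration 2: m = 1, chars = 'aa'
After iteration 3: m = 2, chars = 'aaa'
Loop ends.

Final answer: 'aaa'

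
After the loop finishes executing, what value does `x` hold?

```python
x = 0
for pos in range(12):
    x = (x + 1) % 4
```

Let's trace through this code step by step.

Initialize: x = 0
Entering loop: for pos in range(12):
After iteration 1: pos = 0, x = 1
After iteration 2: pos = 1, x = 2
After iteration 3: pos = 2, x = 3
After iteration 4: pos = 3, x = 0
After iteration 5: pos = 4, x = 1
After iteration 6: pos = 5, x = 2
After iteration 7: pos = 6, x = 3
After iteration 8: pos = 7, x = 0
After iteration 9: pos = 8, x = 1
After iteration 10: pos = 9, x = 2
After iteration 11: pos = 10, x = 3
After iteration 12: pos = 11, x = 0
Loop ends.

Final answer: 0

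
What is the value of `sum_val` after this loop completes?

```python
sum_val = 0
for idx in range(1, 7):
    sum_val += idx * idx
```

Let's trace through this code step by step.

Initialize: sum_val = 0
Entering loop: for idx in range(1, 7):
After iteration 1: idx = 1, sum_val = 1
After iteration 2: idx = 2, sum_val = 5
After iteration 3: idx = 3, sum_val = 14
After iteration 4: idx = 4, sum_val = 30
After iteration 5: idx = 5, sum_val = 55
After iteration 6: idx = 6, sum_val = 91
Loop ends.

Final answer: 91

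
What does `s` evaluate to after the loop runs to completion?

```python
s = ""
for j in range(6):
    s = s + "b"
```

Let's trace through this code step by step.

Initialize: s = ''
Entering loop: for j in range(6):
After iteration 1: j = 0, s = 'b'
After iteration 2: j = 1, s = 'bb'
After iteration 3: j = 2, s = 'bbb'
After iteration 4: j = 3, s = 'bbbb'
After iteration 5: j = 4, s = 'bbbbb'
After iteration 6: j = 5, s = 'bbbbbb'
Loop ends.

Final answer: 'bbbbbb'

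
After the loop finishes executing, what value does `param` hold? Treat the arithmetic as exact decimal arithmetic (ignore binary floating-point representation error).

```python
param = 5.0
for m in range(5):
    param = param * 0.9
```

Let's trace through this code step by step.

Initialize: param = 5.0
Entering loop: for m in range(5):
After iteration 1: m = 0, param = 4.5
After iteration 2: m = 1, param = 4.05
After iteration 3: m = 2, param = 3.645
After iteration 4: m = 3, param = 3.2805
After iteration 5: m = 4, param = 2.95245
Loop ends.

Final answer: 2.95245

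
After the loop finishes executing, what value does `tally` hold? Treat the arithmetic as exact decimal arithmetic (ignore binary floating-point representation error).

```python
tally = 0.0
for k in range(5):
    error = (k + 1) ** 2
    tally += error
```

Let's trace through this code step by step.

Initialize: tally = 0.0
Entering loop: for k in range(5):
After iteration 1: k = 0, tally = 1.0, error = 1
After iteration 2: k = 1, tally = 5.0, error = 4
After iteration 3: k = 2, tally = 14.0, error = 9
After iteration 4: k = 3, tally = 30.0, error = 16
After iteration 5: k = 4, tally = 55.0, error = 25
Loop ends.

Final answer: 55.0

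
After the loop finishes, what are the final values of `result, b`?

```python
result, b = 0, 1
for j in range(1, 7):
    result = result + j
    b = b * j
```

Let's trace through this code step by step.

Initialize: result = 0
Initialize: b = 1
Entering loop: for j in range(1, 7):
After iteration 1: j = 1, result = 1, b = 1
After iteration 2: j = 2, result = 3, b = 2
After iteration 3: j = 3, result = 6, b = 6
After iteration 4: j = 4, result = 10, b = 24
After iteration 5: j = 5, result = 15, b = 120
After iteration 6: j = 6, result = 21, b = 720
Loop ends.

Final answer: 21, 720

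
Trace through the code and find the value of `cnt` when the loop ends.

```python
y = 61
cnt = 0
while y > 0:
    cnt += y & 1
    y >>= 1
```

Let's trace through this code step by step.

Initialize: y = 61
Initialize: cnt = 0
Entering loop: while y > 0:
After iteration 1: y = 30, cnt = 1
After iteration 2: y = 15, cnt = 1
After iteration 3: y = 7, cnt = 2
After iteration 4: y = 3, cnt = 3
After iteration 5: y = 1, cnt = 4
After iteration 6: y = 0, cnt = 5
Loop ends.

Final answer: 5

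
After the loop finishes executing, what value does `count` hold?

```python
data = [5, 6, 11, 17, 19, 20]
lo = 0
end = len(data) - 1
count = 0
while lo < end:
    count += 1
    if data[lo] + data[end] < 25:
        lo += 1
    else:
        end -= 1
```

Let's trace through this code step by step.

Initialize: data = [5, 6, 11, 17, 19, 20]
Initialize: lo = 0
Initialize: end = 5
Initialize: count = 0
Entering loop: while lo < end:
After iteration 1: lo = 0, end = 4, count = 1
After iteration 2: lo = 1, end = 4, count = 2
After iteration 3: lo = 1, end = 3, count = 3
After iteration 4: lo = 2, end = 3, count = 4
After iteration 5: lo = 2, end = 2, count = 5
Loop ends.

Final answer: 5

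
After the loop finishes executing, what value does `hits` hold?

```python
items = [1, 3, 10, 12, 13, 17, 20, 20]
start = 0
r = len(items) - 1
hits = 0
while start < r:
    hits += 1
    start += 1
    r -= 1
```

Let's trace through this code step by step.

Initialize: items = [1, 3, 10, 12, 13, 17, 20, 20]
Initialize: start = 0
Initialize: r = 7
Initialize: hits = 0
Entering loop: while start < r:
After iteration 1: start = 1, r = 6, hits = 1
After iteration 2: start = 2, r = 5, hits = 2
After iteration 3: start = 3, r = 4, hits = 3
After iteration 4: start = 4, r = 3, hits = 4
Loop ends.

Final answer: 4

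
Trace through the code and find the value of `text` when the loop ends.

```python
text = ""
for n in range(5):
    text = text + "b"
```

Let's trace through this code step by step.

Initialize: text = ''
Entering loop: for n in range(5):
After iteration 1: n = 0, text = 'b'
After iteration 2: n = 1, text = 'bb'
After iteration 3: n = 2, text = 'bbb'
After iteration 4: n = 3, text = 'bbbb'
After iteration 5: n = 4, text = 'bbbbb'
Loop ends.

Final answer: 'bbbbb'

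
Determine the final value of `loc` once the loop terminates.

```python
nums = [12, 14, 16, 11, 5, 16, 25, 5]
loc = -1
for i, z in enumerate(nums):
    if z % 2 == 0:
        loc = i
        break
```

Let's trace through this code step by step.

Initialize: nums = [12, 14, 16, 11, 5, 16, 25, 5]
Initialize: loc = -1
Entering loop: for i, z in enumerate(nums):
After iteration 1: i = 0, z = 12, loc = 0
Loop ends.

Final answer: 0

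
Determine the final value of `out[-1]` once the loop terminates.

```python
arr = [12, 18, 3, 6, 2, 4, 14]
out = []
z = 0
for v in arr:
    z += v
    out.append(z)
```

Let's trace through this code step by step.

Initialize: arr = [12, 18, 3, 6, 2, 4, 14]
Initialize: out = []
Initialize: z = 0
Entering loop: for v in arr:
After iteration 1: v = 12, out = [12], z = 12
After iteration 2: v = 18, out = [12, 30], z = 30
After iteration 3: v = 3, out = [12, 30, 33], z = 33
After iteration 4: v = 6, out = [12, 30, 33, 39], z = 39
After iteration 5: v = 2, out = [12, 30, 33, 39, 41], z = 41
After iteration 6: v = 4, out = [12, 30, 33, 39, 41, 45], z = 45
After iteration 7: v = 14, out = [12, 30, 33, 39, 41, 45, 59], z = 59
Loop ends.
out[-1] = 59

Final answer: 59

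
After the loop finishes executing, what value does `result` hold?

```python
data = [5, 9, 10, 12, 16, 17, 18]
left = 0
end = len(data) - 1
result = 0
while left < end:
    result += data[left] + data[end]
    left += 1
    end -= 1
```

Let's trace through this code step by step.

Initialize: data = [5, 9, 10, 12, 16, 17, 18]
Initialize: left = 0
Initialize: end = 6
Initialize: result = 0
Entering loop: while left < end:
After iteration 1: left = 1, end = 5, result = 23
After iteration 2: left = 2, end = 4, result = 49
After iteration 3: left = 3, end = 3, result = 75
Loop ends.

Final answer: 75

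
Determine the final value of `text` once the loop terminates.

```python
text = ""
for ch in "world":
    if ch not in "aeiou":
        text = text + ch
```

Let's trace through this code step by step.

Initialize: text = ''
Entering loop: for ch in "world":
After iteration 1: ch = 'w', text = 'w'
After iteration 2: ch = 'o', text = 'w'
After iteration 3: ch = 'r', text = 'wr'
After iteration 4: ch = 'l', text = 'wrl'
After iteration 5: ch = 'd', text = 'wrld'
Loop ends.

Final answer: 'wrld'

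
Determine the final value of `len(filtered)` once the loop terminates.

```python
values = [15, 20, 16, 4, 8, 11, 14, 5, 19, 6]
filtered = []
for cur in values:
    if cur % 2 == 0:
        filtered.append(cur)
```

Let's trace through this code step by step.

Initialize: values = [15, 20, 16, 4, 8, 11, 14, 5, 19, 6]
Initialize: filtered = []
Entering loop: for cur in values:
After iteration 1: cur = 15, filtered = []
After iteration 2: cur = 20, filtered = [20]
After iteration 3: cur = 16, filtered = [20, 16]
After iteration 4: cur = 4, filtered = [20, 16, 4]
After iteration 5: cur = 8, filtered = [20, 16, 4, 8]
After iteration 6: cur = 11, filtered = [20, 16, 4, 8]
After iteration 7: cur = 14, filtered = [20, 16, 4, 8, 14]
After iteration 8: cur = 5, filtered = [20, 16, 4, 8, 14]
After iteration 9: cur = 19, filtered = [20, 16, 4, 8, 14]
After iteration 10: cur = 6, filtered = [20, 16, 4, 8, 14, 6]
Loop ends.
len(filtered) = 6

Final answer: 6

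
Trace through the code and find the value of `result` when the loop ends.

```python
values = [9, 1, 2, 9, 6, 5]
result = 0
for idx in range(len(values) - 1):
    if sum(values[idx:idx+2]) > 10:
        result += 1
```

Let's trace through this code step by step.

Initialize: values = [9, 1, 2, 9, 6, 5]
Initialize: result = 0
Entering loop: for idx in range(len(values) - 1):
After iteration 1: idx = 0, result = 0
After iteration 2: idx = 1, result = 0
After iteration 3: idx = 2, result = 1
After iteration 4: idx = 3, result = 2
After iteration 5: idx = 4, result = 3
Loop ends.

Final answer: 3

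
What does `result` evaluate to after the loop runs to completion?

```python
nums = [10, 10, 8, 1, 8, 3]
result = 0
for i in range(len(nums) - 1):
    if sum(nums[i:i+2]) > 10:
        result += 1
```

Let's trace through this code step by step.

Initialize: nums = [10, 10, 8, 1, 8, 3]
Initialize: result = 0
Entering loop: for i in range(len(nums) - 1):
After iteration 1: i = 0, result = 1
After iteration 2: i = 1, result = 2
After iteration 3: i = 2, result = 2
After iteration 4: i = 3, result = 2
After iteration 5: i = 4, result = 3
Loop ends.

Final answer: 3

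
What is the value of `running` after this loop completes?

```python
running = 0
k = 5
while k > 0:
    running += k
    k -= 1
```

Let's trace through this code step by step.

Initialize: running = 0
Initialize: k = 5
Entering loop: while k > 0:
After iteration 1: running = 5, k = 4
After iteration 2: running = 9, k = 3
After iteration 3: running = 12, k = 2
After iteration 4: running = 14, k = 1
After iteration 5: running = 15, k = 0
Loop ends.

Final answer: 15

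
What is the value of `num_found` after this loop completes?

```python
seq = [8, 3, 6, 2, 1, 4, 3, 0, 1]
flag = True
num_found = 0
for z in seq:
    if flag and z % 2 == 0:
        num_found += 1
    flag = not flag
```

Let's trace through this code step by step.

Initialize: seq = [8, 3, 6, 2, 1, 4, 3, 0, 1]
Initialize: flag = True
Initialize: num_found = 0
Entering loop: for z in seq:
After iteration 1: z = 8, flag = False, num_found = 1
After iteration 2: z = 3, flag = True, num_found = 1
After iteration 3: z = 6, flag = False, num_found = 2
After iteration 4: z = 2, flag = True, num_found = 2
After iteration 5: z = 1, flag = False, num_found = 2
After iteration 6: z = 4, flag = True, num_found = 2
After iteration 7: z = 3, flag = False, num_found = 2
After iteration 8: z = 0, flag = True, num_found = 2
After iteration 9: z = 1, flag = False, num_found = 2
Loop ends.

Final answer: 2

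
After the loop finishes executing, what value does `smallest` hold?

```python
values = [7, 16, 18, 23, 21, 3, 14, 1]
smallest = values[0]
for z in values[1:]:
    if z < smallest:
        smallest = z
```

Let's trace through this code step by step.

Initialize: values = [7, 16, 18, 23, 21, 3, 14, 1]
Initialize: smallest = 7
Entering loop: for z in values[1:]:
After iteration 1: z = 16, smallest = 7
After iteration 2: z = 18, smallest = 7
After iteration 3: z = 23, smallest = 7
After iteration 4: z = 21, smallest = 7
After iteration 5: z = 3, smallest = 3
After iteration 6: z = 14, smallest = 3
After iteration 7: z = 1, smallest = 1
Loop ends.

Final answer: 1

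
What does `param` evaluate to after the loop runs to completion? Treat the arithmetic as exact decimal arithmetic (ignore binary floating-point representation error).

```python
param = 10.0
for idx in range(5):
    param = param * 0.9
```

Let's trace through this code step by step.

Initialize: param = 10.0
Entering loop: for idx in range(5):
After iteration 1: idx = 0, param = 9.0
After iteration 2: idx = 1, param = 8.1
After iteration 3: idx = 2, param = 7.29
After iteration 4: idx = 3, param = 6.561
After iteration 5: idx = 4, param = 5.9049
Loop ends.

Final answer: 5.9049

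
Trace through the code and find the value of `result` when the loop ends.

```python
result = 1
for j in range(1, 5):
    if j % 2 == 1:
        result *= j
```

Let's trace through this code step by step.

Initialize: result = 1
Entering loop: for j in range(1, 5):
After iteration 1: j = 1, result = 1
After iteration 2: j = 2, result = 1
After iteration 3: j = 3, result = 3
After iteration 4: j = 4, result = 3
Loop ends.

Final answer: 3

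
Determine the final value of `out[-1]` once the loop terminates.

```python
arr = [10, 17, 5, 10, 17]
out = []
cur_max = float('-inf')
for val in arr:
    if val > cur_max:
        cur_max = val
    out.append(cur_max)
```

Let's trace through this code step by step.

Initialize: arr = [10, 17, 5, 10, 17]
Initialize: out = []
Initialize: cur_max = -inf
Entering loop: for val in arr:
After iteration 1: val = 10, out = [10], cur_max = 10
After iteration 2: val = 17, out = [10, 17], cur_max = 17
After iteration 3: val = 5, out = [10, 17, 17], cur_max = 17
After iteration 4: val = 10, out = [10, 17, 17, 17], cur_max = 17
After iteration 5: val = 17, out = [10, 17, 17, 17, 17], cur_max = 17
Loop ends.
out[-1] = 17

Final answer: 17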